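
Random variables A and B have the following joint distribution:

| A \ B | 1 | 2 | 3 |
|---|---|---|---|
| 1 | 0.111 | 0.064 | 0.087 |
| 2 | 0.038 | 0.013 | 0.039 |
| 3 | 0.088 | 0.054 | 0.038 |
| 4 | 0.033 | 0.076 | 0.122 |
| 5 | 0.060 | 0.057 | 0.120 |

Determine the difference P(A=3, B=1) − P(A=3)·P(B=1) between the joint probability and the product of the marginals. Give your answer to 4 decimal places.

P(A=3) = 0.088 + 0.054 + 0.038 = 0.180.
P(B=1) = 0.111 + 0.038 + 0.088 + 0.033 + 0.060 = 0.330.
P(A=3, B=1) − P(A=3)P(B=1) = 0.088 − 0.180×0.330 = 0.0286.

0.0286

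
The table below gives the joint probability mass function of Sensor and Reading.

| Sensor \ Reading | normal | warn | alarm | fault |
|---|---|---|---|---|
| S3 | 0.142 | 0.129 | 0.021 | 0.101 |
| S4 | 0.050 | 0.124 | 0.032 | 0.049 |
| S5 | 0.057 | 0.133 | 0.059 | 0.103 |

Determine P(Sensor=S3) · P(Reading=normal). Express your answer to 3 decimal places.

0.098

P(Sensor=S3) = 0.142 + 0.129 + 0.021 + 0.101 = 0.393.
P(Reading=normal) = 0.142 + 0.050 + 0.057 = 0.249.
Product: 0.393 × 0.249 = 0.098.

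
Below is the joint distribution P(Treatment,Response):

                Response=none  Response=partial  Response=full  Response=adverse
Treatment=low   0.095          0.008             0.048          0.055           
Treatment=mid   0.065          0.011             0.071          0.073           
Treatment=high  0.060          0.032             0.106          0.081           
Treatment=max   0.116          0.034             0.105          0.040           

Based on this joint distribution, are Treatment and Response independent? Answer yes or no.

no

P(Treatment=high) = 0.279 and P(Response=none) = 0.336, so their product is 0.09374, but P(Treatment=high, Response=none) = 0.060. Since these differ, Treatment and Response are not independent.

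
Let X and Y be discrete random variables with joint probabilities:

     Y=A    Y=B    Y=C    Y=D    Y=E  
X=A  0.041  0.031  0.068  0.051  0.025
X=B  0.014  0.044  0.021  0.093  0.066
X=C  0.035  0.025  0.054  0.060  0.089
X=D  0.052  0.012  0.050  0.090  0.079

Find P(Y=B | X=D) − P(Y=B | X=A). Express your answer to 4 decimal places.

P(X=D) = 0.052 + 0.012 + 0.050 + 0.090 + 0.079 = 0.283; P(Y=B | X=D) = 0.012/0.283 = 0.04240.
P(X=A) = 0.041 + 0.031 + 0.068 + 0.051 + 0.025 = 0.216; P(Y=B | X=A) = 0.031/0.216 = 0.14352.
Difference = -0.1011.

-0.1011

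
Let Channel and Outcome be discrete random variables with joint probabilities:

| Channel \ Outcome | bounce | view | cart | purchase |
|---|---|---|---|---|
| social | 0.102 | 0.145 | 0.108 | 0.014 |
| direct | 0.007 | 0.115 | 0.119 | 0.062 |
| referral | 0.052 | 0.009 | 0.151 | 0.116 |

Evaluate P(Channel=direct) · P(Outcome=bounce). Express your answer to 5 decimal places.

P(Channel=direct) = 0.007 + 0.115 + 0.119 + 0.062 = 0.303.
P(Outcome=bounce) = 0.102 + 0.007 + 0.052 = 0.161.
Product: 0.303 × 0.161 = 0.04878.

0.04878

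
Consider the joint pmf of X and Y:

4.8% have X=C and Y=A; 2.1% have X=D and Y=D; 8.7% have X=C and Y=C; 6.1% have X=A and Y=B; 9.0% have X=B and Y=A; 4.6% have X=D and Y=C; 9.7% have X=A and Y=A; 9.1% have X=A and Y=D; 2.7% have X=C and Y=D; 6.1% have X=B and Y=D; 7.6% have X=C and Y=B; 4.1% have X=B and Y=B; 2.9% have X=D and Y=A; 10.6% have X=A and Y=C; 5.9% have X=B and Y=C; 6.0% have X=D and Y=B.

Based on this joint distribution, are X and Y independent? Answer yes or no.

no

P(X=B) = 0.251 and P(Y=A) = 0.264, so their product is 0.06626, but P(X=B, Y=A) = 0.090. Since these differ, X and Y are not independent.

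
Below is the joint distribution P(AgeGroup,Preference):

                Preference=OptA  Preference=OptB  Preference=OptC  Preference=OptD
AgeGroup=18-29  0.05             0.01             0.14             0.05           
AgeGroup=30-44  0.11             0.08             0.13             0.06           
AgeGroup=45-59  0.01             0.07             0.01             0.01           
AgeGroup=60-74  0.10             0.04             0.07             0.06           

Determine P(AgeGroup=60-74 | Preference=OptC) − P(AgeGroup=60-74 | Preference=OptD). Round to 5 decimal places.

-0.13333

P(Preference=OptC) = 0.14 + 0.13 + 0.01 + 0.07 = 0.35; P(AgeGroup=60-74 | Preference=OptC) = 0.07/0.35 = 0.200000.
P(Preference=OptD) = 0.05 + 0.06 + 0.01 + 0.06 = 0.18; P(AgeGroup=60-74 | Preference=OptD) = 0.06/0.18 = 0.333333.
Difference = -0.13333.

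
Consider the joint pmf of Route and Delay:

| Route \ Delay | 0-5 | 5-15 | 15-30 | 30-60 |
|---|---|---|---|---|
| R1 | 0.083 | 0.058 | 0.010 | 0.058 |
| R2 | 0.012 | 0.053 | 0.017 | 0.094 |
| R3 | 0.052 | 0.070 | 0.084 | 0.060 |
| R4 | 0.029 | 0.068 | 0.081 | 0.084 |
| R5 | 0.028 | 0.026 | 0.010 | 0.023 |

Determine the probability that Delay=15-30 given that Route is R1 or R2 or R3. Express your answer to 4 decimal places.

0.1705

P(Route=R1) = 0.083 + 0.058 + 0.010 + 0.058 = 0.209.
P(Route=R2) = 0.012 + 0.053 + 0.017 + 0.094 = 0.176.
P(Route=R3) = 0.052 + 0.070 + 0.084 + 0.060 = 0.266.
P(Route ∈ {R1, R2, R3}) = 0.209 + 0.176 + 0.266 = 0.651; P(Delay=15-30, Route ∈ {R1, R2, R3}) = 0.010 + 0.017 + 0.084 = 0.111.
P(Delay=15-30 | Route ∈ {R1, R2, R3}) = 0.111/0.651 = 0.1705.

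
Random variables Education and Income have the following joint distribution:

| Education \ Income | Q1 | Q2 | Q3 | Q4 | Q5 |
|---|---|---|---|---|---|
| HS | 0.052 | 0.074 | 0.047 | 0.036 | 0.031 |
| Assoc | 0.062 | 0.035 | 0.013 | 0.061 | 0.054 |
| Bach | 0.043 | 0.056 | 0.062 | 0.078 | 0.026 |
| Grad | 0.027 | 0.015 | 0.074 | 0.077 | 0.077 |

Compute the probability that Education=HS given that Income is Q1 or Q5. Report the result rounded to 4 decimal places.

P(Income=Q1) = 0.052 + 0.062 + 0.043 + 0.027 = 0.184.
P(Income=Q5) = 0.031 + 0.054 + 0.026 + 0.077 = 0.188.
P(Income ∈ {Q1, Q5}) = 0.184 + 0.188 = 0.372; P(Education=HS, Income ∈ {Q1, Q5}) = 0.052 + 0.031 = 0.083.
P(Education=HS | Income ∈ {Q1, Q5}) = 0.083/0.372 = 0.2231.

0.2231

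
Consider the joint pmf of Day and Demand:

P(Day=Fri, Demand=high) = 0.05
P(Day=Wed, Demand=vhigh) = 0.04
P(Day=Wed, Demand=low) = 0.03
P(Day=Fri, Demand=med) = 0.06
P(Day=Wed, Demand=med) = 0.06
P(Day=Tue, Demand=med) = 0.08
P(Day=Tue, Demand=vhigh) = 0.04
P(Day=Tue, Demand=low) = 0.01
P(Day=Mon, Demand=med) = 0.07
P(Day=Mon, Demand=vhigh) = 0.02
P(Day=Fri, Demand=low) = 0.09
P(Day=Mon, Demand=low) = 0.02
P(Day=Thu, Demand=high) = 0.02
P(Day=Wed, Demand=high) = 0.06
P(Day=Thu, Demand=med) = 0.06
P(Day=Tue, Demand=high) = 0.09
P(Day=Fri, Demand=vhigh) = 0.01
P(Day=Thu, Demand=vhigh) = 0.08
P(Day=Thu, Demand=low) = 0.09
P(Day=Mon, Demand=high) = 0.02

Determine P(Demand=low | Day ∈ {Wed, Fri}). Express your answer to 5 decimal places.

P(Day=Wed) = 0.03 + 0.06 + 0.06 + 0.04 = 0.19.
P(Day=Fri) = 0.09 + 0.06 + 0.05 + 0.01 = 0.21.
P(Day ∈ {Wed, Fri}) = 0.19 + 0.21 = 0.40; P(Demand=low, Day ∈ {Wed, Fri}) = 0.03 + 0.09 = 0.12.
P(Demand=low | Day ∈ {Wed, Fri}) = 0.12/0.40 = 0.30000.

0.30000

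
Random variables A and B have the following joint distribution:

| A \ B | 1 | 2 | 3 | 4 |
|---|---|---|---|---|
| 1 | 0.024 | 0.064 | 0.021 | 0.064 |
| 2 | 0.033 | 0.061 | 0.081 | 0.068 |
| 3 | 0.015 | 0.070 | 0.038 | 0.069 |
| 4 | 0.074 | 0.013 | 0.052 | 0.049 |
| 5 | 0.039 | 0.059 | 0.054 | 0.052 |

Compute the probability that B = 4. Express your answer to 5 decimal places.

0.30200

P(B=4) = 0.064 + 0.068 + 0.069 + 0.049 + 0.052 = 0.302.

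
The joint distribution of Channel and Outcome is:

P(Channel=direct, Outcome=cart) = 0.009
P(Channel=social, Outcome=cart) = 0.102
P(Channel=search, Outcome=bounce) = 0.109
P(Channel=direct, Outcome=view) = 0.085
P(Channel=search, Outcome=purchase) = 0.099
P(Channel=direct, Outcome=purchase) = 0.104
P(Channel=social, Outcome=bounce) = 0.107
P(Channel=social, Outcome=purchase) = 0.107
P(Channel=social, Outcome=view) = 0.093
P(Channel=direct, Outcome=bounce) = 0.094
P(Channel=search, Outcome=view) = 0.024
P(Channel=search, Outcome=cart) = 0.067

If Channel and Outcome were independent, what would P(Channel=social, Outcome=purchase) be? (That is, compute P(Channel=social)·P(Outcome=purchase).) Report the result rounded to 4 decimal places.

0.1268

P(Channel=social) = 0.107 + 0.093 + 0.102 + 0.107 = 0.409.
P(Outcome=purchase) = 0.099 + 0.107 + 0.104 = 0.310.
Product: 0.409 × 0.310 = 0.1268.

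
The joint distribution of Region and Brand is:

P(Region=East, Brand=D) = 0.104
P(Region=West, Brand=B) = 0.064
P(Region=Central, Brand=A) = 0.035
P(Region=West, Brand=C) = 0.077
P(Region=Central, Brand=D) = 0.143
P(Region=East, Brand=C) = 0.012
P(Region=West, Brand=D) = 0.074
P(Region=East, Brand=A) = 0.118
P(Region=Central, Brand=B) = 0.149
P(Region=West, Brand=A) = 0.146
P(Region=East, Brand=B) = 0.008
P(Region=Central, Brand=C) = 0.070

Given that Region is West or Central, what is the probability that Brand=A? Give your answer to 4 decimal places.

P(Region=West) = 0.146 + 0.064 + 0.077 + 0.074 = 0.361.
P(Region=Central) = 0.035 + 0.149 + 0.070 + 0.143 = 0.397.
P(Region ∈ {West, Central}) = 0.361 + 0.397 = 0.758; P(Brand=A, Region ∈ {West, Central}) = 0.146 + 0.035 = 0.181.
P(Brand=A | Region ∈ {West, Central}) = 0.181/0.758 = 0.2388.

0.2388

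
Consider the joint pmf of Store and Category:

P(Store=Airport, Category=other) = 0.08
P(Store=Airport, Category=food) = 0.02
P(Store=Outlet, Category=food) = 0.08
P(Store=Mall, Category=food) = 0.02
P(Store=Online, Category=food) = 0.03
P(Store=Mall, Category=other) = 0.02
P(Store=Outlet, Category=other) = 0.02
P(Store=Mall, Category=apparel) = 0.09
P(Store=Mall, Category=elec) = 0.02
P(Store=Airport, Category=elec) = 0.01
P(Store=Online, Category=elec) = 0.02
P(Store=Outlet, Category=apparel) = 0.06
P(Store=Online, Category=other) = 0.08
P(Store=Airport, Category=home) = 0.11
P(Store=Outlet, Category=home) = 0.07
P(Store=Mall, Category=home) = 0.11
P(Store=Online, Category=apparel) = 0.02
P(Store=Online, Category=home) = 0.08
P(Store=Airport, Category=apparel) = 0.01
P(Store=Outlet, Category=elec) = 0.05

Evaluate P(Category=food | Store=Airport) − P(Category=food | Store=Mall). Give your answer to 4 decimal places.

0.0100

P(Store=Airport) = 0.02 + 0.01 + 0.01 + 0.11 + 0.08 = 0.23; P(Category=food | Store=Airport) = 0.02/0.23 = 0.08696.
P(Store=Mall) = 0.02 + 0.09 + 0.02 + 0.11 + 0.02 = 0.26; P(Category=food | Store=Mall) = 0.02/0.26 = 0.07692.
Difference = 0.0100.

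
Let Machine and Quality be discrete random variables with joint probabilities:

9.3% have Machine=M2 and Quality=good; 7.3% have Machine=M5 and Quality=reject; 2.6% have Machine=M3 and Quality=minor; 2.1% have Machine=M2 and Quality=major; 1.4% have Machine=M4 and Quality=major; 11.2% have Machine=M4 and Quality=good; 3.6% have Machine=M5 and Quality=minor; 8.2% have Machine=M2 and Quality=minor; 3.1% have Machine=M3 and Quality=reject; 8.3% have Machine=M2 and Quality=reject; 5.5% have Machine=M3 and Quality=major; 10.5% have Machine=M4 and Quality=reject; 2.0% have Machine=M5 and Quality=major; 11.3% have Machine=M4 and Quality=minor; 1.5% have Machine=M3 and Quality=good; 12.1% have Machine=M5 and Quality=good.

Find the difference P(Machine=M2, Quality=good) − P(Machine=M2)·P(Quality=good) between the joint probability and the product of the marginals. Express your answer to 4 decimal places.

P(Machine=M2) = 0.093 + 0.082 + 0.021 + 0.083 = 0.279.
P(Quality=good) = 0.093 + 0.015 + 0.112 + 0.121 = 0.341.
P(Machine=M2, Quality=good) − P(Machine=M2)P(Quality=good) = 0.093 − 0.279×0.341 = -0.0021.

-0.0021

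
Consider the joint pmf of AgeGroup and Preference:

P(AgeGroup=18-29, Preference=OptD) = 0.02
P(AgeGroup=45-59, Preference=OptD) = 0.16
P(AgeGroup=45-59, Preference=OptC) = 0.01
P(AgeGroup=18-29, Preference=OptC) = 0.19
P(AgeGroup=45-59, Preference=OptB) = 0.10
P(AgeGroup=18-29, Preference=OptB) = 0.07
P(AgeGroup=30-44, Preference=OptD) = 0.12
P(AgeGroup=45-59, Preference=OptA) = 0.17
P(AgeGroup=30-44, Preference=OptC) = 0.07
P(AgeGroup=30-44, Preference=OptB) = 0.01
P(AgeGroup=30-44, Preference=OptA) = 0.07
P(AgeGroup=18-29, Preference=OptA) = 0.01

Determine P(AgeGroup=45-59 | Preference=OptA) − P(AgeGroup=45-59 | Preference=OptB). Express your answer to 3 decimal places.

P(Preference=OptA) = 0.01 + 0.07 + 0.17 = 0.25; P(AgeGroup=45-59 | Preference=OptA) = 0.17/0.25 = 0.6800.
P(Preference=OptB) = 0.07 + 0.01 + 0.10 = 0.18; P(AgeGroup=45-59 | Preference=OptB) = 0.10/0.18 = 0.5556.
Difference = 0.124.

0.124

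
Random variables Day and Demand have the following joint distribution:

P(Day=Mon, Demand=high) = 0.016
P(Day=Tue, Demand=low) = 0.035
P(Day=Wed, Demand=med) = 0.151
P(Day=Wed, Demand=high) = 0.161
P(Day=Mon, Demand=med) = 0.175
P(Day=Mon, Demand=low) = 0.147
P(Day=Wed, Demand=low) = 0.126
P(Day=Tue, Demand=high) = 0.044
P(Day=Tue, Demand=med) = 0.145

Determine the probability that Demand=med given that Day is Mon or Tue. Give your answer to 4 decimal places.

0.5694

P(Day=Mon) = 0.147 + 0.175 + 0.016 = 0.338.
P(Day=Tue) = 0.035 + 0.145 + 0.044 = 0.224.
P(Day ∈ {Mon, Tue}) = 0.338 + 0.224 = 0.562; P(Demand=med, Day ∈ {Mon, Tue}) = 0.175 + 0.145 = 0.320.
P(Demand=med | Day ∈ {Mon, Tue}) = 0.320/0.562 = 0.5694.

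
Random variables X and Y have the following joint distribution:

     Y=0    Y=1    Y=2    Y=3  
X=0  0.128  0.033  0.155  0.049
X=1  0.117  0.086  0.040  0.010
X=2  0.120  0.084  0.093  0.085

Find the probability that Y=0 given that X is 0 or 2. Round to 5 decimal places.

0.33199

P(X=0) = 0.128 + 0.033 + 0.155 + 0.049 = 0.365.
P(X=2) = 0.120 + 0.084 + 0.093 + 0.085 = 0.382.
P(X ∈ {0, 2}) = 0.365 + 0.382 = 0.747; P(Y=0, X ∈ {0, 2}) = 0.128 + 0.120 = 0.248.
P(Y=0 | X ∈ {0, 2}) = 0.248/0.747 = 0.33199.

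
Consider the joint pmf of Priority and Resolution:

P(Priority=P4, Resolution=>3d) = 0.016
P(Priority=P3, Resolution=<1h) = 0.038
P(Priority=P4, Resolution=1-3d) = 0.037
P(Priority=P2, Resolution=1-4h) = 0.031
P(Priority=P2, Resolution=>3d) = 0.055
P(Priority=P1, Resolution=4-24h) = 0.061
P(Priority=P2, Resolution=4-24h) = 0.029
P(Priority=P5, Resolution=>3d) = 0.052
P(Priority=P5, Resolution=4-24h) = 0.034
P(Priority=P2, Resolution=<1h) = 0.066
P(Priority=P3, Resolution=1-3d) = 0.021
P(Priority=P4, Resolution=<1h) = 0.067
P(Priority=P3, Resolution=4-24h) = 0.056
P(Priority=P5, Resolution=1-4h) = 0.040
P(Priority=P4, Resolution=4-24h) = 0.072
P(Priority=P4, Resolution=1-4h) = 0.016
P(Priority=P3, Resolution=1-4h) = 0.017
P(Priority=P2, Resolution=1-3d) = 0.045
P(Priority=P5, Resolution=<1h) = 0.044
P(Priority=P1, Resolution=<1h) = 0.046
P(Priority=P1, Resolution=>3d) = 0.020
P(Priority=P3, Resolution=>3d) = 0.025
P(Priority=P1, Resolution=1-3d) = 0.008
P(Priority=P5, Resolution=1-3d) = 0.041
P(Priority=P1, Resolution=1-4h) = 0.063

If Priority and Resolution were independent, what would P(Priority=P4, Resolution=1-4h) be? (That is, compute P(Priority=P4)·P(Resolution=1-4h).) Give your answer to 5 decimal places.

P(Priority=P4) = 0.067 + 0.016 + 0.072 + 0.037 + 0.016 = 0.208.
P(Resolution=1-4h) = 0.063 + 0.031 + 0.017 + 0.016 + 0.040 = 0.167.
Product: 0.208 × 0.167 = 0.03474.

0.03474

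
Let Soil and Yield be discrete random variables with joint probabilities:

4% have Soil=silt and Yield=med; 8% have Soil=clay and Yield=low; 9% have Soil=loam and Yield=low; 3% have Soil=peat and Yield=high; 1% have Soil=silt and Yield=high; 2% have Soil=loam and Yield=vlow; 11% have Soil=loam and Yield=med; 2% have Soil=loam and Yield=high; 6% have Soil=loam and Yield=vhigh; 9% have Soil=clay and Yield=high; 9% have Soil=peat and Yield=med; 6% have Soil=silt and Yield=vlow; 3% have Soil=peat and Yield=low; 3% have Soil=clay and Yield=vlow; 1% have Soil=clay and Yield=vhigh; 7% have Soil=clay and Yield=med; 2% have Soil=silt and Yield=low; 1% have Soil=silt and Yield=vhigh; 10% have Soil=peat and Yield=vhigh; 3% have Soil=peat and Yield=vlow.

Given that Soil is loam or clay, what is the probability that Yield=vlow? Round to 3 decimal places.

P(Soil=loam) = 0.02 + 0.09 + 0.11 + 0.02 + 0.06 = 0.30.
P(Soil=clay) = 0.03 + 0.08 + 0.07 + 0.09 + 0.01 = 0.28.
P(Soil ∈ {loam, clay}) = 0.30 + 0.28 = 0.58; P(Yield=vlow, Soil ∈ {loam, clay}) = 0.02 + 0.03 = 0.05.
P(Yield=vlow | Soil ∈ {loam, clay}) = 0.05/0.58 = 0.086.

0.086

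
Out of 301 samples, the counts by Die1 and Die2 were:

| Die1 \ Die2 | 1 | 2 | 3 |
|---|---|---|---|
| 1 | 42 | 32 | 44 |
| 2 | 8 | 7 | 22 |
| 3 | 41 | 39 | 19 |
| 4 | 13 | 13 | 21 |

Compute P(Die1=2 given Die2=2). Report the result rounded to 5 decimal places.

Total with Die2=2: 32 + 7 + 39 + 13 = 91.
P(Die1=2 | Die2=2) = 7/91 = 0.07692.

0.07692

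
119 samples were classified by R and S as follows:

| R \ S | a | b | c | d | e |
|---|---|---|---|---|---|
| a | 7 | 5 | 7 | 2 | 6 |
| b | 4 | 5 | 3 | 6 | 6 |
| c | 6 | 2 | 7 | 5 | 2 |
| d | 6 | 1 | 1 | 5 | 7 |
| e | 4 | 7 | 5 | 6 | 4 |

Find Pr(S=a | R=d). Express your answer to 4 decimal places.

0.3000

Total with R=d: 6 + 1 + 1 + 5 + 7 = 20.
P(S=a | R=d) = 6/20 = 0.3000.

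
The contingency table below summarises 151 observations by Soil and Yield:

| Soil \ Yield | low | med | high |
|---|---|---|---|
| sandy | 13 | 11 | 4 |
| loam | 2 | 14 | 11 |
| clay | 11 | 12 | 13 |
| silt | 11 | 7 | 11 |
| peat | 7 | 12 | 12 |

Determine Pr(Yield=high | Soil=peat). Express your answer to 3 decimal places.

Total with Soil=peat: 7 + 12 + 12 = 31.
P(Yield=high | Soil=peat) = 12/31 = 0.387.

0.387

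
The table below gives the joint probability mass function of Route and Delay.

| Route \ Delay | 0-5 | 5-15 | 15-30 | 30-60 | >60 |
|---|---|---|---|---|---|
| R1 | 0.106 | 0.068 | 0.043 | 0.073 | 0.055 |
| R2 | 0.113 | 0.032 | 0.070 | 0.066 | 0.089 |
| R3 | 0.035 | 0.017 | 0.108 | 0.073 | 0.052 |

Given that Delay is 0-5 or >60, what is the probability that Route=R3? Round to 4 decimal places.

P(Delay=0-5) = 0.106 + 0.113 + 0.035 = 0.254.
P(Delay=>60) = 0.055 + 0.089 + 0.052 = 0.196.
P(Delay ∈ {0-5, >60}) = 0.254 + 0.196 = 0.450; P(Route=R3, Delay ∈ {0-5, >60}) = 0.035 + 0.052 = 0.087.
P(Route=R3 | Delay ∈ {0-5, >60}) = 0.087/0.450 = 0.1933.

0.1933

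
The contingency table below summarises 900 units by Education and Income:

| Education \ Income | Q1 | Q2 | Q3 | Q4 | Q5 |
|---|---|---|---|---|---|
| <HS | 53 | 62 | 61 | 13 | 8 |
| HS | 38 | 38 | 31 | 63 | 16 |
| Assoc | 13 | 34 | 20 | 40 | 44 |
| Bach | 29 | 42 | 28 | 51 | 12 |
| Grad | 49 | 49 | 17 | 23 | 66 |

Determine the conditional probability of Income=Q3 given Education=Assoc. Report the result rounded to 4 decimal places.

0.1325

Total with Education=Assoc: 13 + 34 + 20 + 40 + 44 = 151.
P(Income=Q3 | Education=Assoc) = 20/151 = 0.1325.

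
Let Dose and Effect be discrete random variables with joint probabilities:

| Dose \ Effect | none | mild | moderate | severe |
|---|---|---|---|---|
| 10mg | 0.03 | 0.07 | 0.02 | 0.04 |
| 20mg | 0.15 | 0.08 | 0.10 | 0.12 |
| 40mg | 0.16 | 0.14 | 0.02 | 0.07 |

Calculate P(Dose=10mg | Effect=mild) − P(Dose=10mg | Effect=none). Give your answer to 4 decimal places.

P(Effect=mild) = 0.07 + 0.08 + 0.14 = 0.29; P(Dose=10mg | Effect=mild) = 0.07/0.29 = 0.24138.
P(Effect=none) = 0.03 + 0.15 + 0.16 = 0.34; P(Dose=10mg | Effect=none) = 0.03/0.34 = 0.08824.
Difference = 0.1531.

0.1531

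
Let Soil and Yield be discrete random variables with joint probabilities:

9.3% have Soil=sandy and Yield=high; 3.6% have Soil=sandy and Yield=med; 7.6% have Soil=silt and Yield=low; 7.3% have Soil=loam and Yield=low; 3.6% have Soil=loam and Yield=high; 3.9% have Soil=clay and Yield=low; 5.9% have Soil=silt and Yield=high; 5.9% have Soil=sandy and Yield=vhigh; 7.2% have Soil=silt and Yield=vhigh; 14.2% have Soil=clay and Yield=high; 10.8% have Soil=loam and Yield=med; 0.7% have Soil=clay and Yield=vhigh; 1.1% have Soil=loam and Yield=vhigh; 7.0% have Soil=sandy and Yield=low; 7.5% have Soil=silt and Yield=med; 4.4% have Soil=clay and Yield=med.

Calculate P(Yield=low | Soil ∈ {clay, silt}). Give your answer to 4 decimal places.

0.2237

P(Soil=clay) = 0.039 + 0.044 + 0.142 + 0.007 = 0.232.
P(Soil=silt) = 0.076 + 0.075 + 0.059 + 0.072 = 0.282.
P(Soil ∈ {clay, silt}) = 0.232 + 0.282 = 0.514; P(Yield=low, Soil ∈ {clay, silt}) = 0.039 + 0.076 = 0.115.
P(Yield=low | Soil ∈ {clay, silt}) = 0.115/0.514 = 0.2237.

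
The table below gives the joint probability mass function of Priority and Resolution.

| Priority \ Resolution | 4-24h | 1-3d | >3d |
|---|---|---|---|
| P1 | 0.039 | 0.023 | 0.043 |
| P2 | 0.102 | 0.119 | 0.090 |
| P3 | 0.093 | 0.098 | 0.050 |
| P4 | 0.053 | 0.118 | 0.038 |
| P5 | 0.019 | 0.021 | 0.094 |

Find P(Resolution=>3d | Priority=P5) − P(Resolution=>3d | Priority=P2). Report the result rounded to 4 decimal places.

P(Priority=P5) = 0.019 + 0.021 + 0.094 = 0.134; P(Resolution=>3d | Priority=P5) = 0.094/0.134 = 0.70149.
P(Priority=P2) = 0.102 + 0.119 + 0.090 = 0.311; P(Resolution=>3d | Priority=P2) = 0.090/0.311 = 0.28939.
Difference = 0.4121.

0.4121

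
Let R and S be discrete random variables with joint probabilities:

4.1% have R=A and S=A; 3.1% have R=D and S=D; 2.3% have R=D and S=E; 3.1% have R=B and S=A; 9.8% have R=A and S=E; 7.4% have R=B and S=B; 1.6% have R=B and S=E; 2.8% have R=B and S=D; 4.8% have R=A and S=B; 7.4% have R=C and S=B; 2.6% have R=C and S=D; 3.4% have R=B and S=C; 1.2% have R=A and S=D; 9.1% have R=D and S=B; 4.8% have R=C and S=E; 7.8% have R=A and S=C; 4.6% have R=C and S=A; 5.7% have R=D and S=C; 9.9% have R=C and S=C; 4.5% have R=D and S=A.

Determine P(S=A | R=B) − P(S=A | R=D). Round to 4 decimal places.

-0.0128

P(R=B) = 0.031 + 0.074 + 0.034 + 0.028 + 0.016 = 0.183; P(S=A | R=B) = 0.031/0.183 = 0.16940.
P(R=D) = 0.045 + 0.091 + 0.057 + 0.031 + 0.023 = 0.247; P(S=A | R=D) = 0.045/0.247 = 0.18219.
Difference = -0.0128.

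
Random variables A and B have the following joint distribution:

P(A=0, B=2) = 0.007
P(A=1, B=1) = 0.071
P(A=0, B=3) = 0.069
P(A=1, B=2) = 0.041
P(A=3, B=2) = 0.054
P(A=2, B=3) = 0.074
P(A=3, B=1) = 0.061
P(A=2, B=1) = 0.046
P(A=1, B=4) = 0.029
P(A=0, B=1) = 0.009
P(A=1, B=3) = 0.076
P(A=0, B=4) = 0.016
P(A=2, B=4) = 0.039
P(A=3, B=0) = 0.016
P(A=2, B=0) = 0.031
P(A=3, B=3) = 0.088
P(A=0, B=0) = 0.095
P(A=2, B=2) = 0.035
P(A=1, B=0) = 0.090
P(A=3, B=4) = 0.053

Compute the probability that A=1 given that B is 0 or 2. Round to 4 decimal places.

P(B=0) = 0.095 + 0.090 + 0.031 + 0.016 = 0.232.
P(B=2) = 0.007 + 0.041 + 0.035 + 0.054 = 0.137.
P(B ∈ {0, 2}) = 0.232 + 0.137 = 0.369; P(A=1, B ∈ {0, 2}) = 0.090 + 0.041 = 0.131.
P(A=1 | B ∈ {0, 2}) = 0.131/0.369 = 0.3550.

0.3550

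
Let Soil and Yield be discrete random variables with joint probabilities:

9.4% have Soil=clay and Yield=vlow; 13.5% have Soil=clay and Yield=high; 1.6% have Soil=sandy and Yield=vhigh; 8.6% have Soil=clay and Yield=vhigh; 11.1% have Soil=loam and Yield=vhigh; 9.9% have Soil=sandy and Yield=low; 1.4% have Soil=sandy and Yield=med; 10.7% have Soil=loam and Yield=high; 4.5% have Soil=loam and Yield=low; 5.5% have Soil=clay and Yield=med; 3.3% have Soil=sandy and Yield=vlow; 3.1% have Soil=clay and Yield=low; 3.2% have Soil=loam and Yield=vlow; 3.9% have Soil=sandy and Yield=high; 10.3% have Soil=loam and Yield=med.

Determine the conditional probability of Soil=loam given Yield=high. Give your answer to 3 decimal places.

P(Yield=high) = 0.039 + 0.107 + 0.135 = 0.281.
P(Soil=loam | Yield=high) = 0.107/0.281 = 0.381.

0.381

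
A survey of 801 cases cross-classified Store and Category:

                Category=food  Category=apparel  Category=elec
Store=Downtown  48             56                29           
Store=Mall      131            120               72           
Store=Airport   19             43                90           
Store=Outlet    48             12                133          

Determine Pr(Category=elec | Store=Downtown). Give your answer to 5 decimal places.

0.21805

Total with Store=Downtown: 48 + 56 + 29 = 133.
P(Category=elec | Store=Downtown) = 29/133 = 0.21805.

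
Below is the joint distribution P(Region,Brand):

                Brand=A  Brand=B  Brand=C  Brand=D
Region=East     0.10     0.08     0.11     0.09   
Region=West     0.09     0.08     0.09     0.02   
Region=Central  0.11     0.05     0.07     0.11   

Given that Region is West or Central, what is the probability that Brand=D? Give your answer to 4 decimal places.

P(Region=West) = 0.09 + 0.08 + 0.09 + 0.02 = 0.28.
P(Region=Central) = 0.11 + 0.05 + 0.07 + 0.11 = 0.34.
P(Region ∈ {West, Central}) = 0.28 + 0.34 = 0.62; P(Brand=D, Region ∈ {West, Central}) = 0.02 + 0.11 = 0.13.
P(Brand=D | Region ∈ {West, Central}) = 0.13/0.62 = 0.2097.

0.2097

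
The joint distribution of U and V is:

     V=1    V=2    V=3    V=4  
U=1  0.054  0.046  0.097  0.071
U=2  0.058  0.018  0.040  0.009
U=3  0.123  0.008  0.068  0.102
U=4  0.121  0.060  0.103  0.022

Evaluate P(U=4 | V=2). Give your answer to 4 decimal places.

0.4545

P(V=2) = 0.046 + 0.018 + 0.008 + 0.060 = 0.132.
P(U=4 | V=2) = 0.060/0.132 = 0.4545.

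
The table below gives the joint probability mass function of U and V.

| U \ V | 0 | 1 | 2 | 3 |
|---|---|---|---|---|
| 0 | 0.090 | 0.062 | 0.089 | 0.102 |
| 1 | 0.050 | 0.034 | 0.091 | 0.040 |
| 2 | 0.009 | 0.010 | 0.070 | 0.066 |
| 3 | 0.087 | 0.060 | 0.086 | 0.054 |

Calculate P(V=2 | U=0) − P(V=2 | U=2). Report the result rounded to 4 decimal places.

-0.1921

P(U=0) = 0.090 + 0.062 + 0.089 + 0.102 = 0.343; P(V=2 | U=0) = 0.089/0.343 = 0.25948.
P(U=2) = 0.009 + 0.010 + 0.070 + 0.066 = 0.155; P(V=2 | U=2) = 0.070/0.155 = 0.45161.
Difference = -0.1921.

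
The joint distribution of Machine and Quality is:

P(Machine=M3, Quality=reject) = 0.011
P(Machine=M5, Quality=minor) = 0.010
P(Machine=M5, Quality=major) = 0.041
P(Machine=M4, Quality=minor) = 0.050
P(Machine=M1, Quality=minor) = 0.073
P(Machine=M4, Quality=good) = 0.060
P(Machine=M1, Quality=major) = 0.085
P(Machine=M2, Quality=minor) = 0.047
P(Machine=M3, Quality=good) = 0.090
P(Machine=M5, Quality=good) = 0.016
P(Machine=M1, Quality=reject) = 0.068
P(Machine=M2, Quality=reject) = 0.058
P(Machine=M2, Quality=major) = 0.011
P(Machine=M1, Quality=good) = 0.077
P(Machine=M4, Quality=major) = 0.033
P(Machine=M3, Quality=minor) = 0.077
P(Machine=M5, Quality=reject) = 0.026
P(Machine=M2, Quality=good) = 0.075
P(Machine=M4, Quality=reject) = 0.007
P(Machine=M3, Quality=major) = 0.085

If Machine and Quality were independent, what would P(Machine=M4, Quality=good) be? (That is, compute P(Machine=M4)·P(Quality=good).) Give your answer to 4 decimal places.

P(Machine=M4) = 0.060 + 0.050 + 0.033 + 0.007 = 0.150.
P(Quality=good) = 0.077 + 0.075 + 0.090 + 0.060 + 0.016 = 0.318.
Product: 0.150 × 0.318 = 0.0477.

0.0477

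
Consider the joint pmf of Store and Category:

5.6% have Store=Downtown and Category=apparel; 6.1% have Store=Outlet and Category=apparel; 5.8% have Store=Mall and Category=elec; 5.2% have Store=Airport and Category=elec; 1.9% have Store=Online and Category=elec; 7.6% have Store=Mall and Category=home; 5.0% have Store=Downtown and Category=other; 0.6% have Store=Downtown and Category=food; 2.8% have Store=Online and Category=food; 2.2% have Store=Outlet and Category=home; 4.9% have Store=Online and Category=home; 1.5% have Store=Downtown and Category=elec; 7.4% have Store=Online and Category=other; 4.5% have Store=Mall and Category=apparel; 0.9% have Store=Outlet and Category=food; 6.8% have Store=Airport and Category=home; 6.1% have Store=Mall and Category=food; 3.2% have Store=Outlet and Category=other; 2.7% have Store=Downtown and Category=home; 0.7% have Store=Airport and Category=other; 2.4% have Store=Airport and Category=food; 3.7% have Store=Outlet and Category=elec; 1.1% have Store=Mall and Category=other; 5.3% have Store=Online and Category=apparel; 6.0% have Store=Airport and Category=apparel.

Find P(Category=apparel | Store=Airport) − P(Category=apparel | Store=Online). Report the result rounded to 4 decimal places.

0.0467

P(Store=Airport) = 0.024 + 0.060 + 0.052 + 0.068 + 0.007 = 0.211; P(Category=apparel | Store=Airport) = 0.060/0.211 = 0.28436.
P(Store=Online) = 0.028 + 0.053 + 0.019 + 0.049 + 0.074 = 0.223; P(Category=apparel | Store=Online) = 0.053/0.223 = 0.23767.
Difference = 0.0467.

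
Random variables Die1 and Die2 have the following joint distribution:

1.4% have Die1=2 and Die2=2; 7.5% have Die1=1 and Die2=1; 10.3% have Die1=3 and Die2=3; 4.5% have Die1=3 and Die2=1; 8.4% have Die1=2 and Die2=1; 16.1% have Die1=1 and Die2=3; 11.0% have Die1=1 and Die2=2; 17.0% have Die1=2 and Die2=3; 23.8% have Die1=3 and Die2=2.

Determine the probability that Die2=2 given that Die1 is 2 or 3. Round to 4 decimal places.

0.3853

P(Die1=2) = 0.084 + 0.014 + 0.170 = 0.268.
P(Die1=3) = 0.045 + 0.238 + 0.103 = 0.386.
P(Die1 ∈ {2, 3}) = 0.268 + 0.386 = 0.654; P(Die2=2, Die1 ∈ {2, 3}) = 0.014 + 0.238 = 0.252.
P(Die2=2 | Die1 ∈ {2, 3}) = 0.252/0.654 = 0.3853.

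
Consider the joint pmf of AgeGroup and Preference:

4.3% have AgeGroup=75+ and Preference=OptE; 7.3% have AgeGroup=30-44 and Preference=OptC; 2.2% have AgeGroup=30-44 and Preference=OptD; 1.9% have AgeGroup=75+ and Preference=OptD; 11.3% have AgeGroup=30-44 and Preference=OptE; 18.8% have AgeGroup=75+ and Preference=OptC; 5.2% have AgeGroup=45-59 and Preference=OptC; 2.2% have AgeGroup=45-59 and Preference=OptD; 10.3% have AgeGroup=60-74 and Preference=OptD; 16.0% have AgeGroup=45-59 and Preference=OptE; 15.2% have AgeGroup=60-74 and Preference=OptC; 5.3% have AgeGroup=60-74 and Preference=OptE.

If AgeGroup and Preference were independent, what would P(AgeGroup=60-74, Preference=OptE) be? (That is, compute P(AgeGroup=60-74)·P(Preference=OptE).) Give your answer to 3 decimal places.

P(AgeGroup=60-74) = 0.152 + 0.103 + 0.053 = 0.308.
P(Preference=OptE) = 0.113 + 0.160 + 0.053 + 0.043 = 0.369.
Product: 0.308 × 0.369 = 0.114.

0.114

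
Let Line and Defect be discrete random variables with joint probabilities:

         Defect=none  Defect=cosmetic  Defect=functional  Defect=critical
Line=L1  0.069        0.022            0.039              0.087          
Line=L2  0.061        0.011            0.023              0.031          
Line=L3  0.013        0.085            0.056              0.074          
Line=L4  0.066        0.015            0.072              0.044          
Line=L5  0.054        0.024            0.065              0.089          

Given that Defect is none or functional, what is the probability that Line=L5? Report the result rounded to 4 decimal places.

P(Defect=none) = 0.069 + 0.061 + 0.013 + 0.066 + 0.054 = 0.263.
P(Defect=functional) = 0.039 + 0.023 + 0.056 + 0.072 + 0.065 = 0.255.
P(Defect ∈ {none, functional}) = 0.263 + 0.255 = 0.518; P(Line=L5, Defect ∈ {none, functional}) = 0.054 + 0.065 = 0.119.
P(Line=L5 | Defect ∈ {none, functional}) = 0.119/0.518 = 0.2297.

0.2297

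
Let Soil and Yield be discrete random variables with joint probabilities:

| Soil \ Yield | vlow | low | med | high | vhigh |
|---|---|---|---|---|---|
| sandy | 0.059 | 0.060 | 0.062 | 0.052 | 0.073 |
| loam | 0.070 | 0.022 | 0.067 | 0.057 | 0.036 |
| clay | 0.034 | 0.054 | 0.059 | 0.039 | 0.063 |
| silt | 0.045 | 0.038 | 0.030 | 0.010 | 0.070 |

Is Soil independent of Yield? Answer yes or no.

P(Soil=loam) = 0.252 and P(Yield=vhigh) = 0.242, so their product is 0.06098, but P(Soil=loam, Yield=vhigh) = 0.036. Since these differ, Soil and Yield are not independent.

no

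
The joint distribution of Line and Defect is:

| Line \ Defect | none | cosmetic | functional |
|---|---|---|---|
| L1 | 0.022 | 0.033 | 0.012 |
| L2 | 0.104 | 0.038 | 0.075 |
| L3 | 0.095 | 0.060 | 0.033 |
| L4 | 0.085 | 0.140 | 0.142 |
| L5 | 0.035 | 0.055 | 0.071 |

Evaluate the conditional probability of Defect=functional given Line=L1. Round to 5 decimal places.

0.17910

P(Line=L1) = 0.022 + 0.033 + 0.012 = 0.067.
P(Defect=functional | Line=L1) = 0.012/0.067 = 0.17910.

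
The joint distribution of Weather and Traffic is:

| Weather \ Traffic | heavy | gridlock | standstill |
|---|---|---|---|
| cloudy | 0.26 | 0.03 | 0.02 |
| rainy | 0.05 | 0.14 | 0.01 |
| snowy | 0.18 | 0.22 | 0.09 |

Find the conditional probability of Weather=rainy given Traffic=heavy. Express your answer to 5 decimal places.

0.10204

P(Traffic=heavy) = 0.26 + 0.05 + 0.18 = 0.49.
P(Weather=rainy | Traffic=heavy) = 0.05/0.49 = 0.10204.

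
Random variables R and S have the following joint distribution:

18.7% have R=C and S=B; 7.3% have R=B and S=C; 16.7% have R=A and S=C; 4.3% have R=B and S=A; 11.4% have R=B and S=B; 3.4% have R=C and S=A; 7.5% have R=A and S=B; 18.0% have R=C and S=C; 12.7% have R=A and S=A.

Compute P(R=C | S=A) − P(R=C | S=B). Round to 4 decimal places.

-0.3307

P(S=A) = 0.127 + 0.043 + 0.034 = 0.204; P(R=C | S=A) = 0.034/0.204 = 0.16667.
P(S=B) = 0.075 + 0.114 + 0.187 = 0.376; P(R=C | S=B) = 0.187/0.376 = 0.49734.
Difference = -0.3307.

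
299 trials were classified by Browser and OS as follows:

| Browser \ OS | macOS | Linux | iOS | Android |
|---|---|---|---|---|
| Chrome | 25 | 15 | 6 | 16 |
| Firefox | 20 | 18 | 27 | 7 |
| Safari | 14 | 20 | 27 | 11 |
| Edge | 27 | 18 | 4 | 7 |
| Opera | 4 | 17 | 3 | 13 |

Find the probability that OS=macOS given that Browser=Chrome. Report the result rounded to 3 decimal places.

Total with Browser=Chrome: 25 + 15 + 6 + 16 = 62.
P(OS=macOS | Browser=Chrome) = 25/62 = 0.403.

0.403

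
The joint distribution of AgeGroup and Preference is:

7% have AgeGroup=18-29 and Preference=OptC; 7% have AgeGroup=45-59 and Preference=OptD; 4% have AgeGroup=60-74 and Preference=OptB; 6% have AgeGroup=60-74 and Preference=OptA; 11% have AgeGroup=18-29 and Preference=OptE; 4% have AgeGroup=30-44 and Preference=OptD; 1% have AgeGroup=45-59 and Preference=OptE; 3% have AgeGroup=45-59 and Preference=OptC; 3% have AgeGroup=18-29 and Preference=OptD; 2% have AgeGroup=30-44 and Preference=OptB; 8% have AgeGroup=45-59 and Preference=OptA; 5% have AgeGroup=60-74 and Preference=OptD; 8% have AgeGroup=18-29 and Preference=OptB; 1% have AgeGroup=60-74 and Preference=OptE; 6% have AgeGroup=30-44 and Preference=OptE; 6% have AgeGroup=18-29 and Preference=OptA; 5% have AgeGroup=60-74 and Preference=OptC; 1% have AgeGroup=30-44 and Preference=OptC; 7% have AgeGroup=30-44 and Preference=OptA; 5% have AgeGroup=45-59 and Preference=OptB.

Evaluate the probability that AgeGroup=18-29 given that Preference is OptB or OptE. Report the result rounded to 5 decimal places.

0.50000

P(Preference=OptB) = 0.08 + 0.02 + 0.05 + 0.04 = 0.19.
P(Preference=OptE) = 0.11 + 0.06 + 0.01 + 0.01 = 0.19.
P(Preference ∈ {OptB, OptE}) = 0.19 + 0.19 = 0.38; P(AgeGroup=18-29, Preference ∈ {OptB, OptE}) = 0.08 + 0.11 = 0.19.
P(AgeGroup=18-29 | Preference ∈ {OptB, OptE}) = 0.19/0.38 = 0.50000.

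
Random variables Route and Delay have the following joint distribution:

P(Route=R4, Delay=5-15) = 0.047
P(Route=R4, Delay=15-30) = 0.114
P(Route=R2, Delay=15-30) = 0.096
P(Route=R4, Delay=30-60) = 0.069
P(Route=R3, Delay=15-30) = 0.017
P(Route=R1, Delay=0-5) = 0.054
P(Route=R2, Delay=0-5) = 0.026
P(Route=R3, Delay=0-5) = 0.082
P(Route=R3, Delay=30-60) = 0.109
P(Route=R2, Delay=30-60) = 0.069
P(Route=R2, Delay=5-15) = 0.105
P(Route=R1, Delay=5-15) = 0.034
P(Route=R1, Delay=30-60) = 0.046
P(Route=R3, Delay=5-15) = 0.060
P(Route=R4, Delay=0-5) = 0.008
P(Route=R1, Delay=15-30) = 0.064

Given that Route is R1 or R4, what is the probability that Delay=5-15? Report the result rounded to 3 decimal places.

P(Route=R1) = 0.054 + 0.034 + 0.064 + 0.046 = 0.198.
P(Route=R4) = 0.008 + 0.047 + 0.114 + 0.069 = 0.238.
P(Route ∈ {R1, R4}) = 0.198 + 0.238 = 0.436; P(Delay=5-15, Route ∈ {R1, R4}) = 0.034 + 0.047 = 0.081.
P(Delay=5-15 | Route ∈ {R1, R4}) = 0.081/0.436 = 0.186.

0.186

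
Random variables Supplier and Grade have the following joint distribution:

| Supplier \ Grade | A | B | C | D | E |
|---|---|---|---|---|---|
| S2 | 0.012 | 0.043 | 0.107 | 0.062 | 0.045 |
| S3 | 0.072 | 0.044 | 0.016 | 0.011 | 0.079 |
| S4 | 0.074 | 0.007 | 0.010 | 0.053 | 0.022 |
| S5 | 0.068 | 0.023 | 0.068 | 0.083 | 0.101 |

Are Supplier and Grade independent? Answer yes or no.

no

P(Supplier=S2) = 0.269 and P(Grade=C) = 0.201, so their product is 0.05407, but P(Supplier=S2, Grade=C) = 0.107. Since these differ, Supplier and Grade are not independent.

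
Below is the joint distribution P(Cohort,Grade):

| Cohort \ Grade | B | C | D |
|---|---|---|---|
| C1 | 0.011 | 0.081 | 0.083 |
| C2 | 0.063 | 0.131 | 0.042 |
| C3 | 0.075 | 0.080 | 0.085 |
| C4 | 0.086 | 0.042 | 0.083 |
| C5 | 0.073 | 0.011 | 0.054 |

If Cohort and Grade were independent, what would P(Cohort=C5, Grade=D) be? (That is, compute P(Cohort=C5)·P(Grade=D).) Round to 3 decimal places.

P(Cohort=C5) = 0.073 + 0.011 + 0.054 = 0.138.
P(Grade=D) = 0.083 + 0.042 + 0.085 + 0.083 + 0.054 = 0.347.
Product: 0.138 × 0.347 = 0.048.

0.048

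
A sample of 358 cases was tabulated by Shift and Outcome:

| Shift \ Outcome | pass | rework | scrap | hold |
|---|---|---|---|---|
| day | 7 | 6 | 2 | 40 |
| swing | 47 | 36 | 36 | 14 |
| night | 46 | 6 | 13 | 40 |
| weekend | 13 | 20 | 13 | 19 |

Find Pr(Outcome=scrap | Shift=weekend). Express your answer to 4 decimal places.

0.2000

Total with Shift=weekend: 13 + 20 + 13 + 19 = 65.
P(Outcome=scrap | Shift=weekend) = 13/65 = 0.2000.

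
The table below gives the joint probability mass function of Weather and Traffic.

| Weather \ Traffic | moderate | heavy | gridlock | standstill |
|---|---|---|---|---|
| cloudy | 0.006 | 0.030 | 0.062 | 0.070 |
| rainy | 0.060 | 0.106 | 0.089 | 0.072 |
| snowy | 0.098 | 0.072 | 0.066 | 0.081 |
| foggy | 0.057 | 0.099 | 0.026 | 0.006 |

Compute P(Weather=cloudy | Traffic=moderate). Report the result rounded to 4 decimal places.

P(Traffic=moderate) = 0.006 + 0.060 + 0.098 + 0.057 = 0.221.
P(Weather=cloudy | Traffic=moderate) = 0.006/0.221 = 0.0271.

0.0271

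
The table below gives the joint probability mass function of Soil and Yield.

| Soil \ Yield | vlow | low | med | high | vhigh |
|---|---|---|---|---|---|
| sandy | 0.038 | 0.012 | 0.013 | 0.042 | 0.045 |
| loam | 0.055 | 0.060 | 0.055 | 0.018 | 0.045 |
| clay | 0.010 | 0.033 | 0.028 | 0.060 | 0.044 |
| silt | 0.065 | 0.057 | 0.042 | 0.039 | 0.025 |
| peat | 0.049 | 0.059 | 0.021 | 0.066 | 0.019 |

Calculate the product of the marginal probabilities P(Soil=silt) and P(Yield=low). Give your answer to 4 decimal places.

0.0504

P(Soil=silt) = 0.065 + 0.057 + 0.042 + 0.039 + 0.025 = 0.228.
P(Yield=low) = 0.012 + 0.060 + 0.033 + 0.057 + 0.059 = 0.221.
Product: 0.228 × 0.221 = 0.0504.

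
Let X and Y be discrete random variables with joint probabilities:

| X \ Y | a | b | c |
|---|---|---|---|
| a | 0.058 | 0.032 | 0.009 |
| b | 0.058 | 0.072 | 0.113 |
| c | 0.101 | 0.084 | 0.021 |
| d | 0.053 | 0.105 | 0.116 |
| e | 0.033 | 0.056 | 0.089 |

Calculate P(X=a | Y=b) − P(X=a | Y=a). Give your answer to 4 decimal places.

P(Y=b) = 0.032 + 0.072 + 0.084 + 0.105 + 0.056 = 0.349; P(X=a | Y=b) = 0.032/0.349 = 0.09169.
P(Y=a) = 0.058 + 0.058 + 0.101 + 0.053 + 0.033 = 0.303; P(X=a | Y=a) = 0.058/0.303 = 0.19142.
Difference = -0.0997.

-0.0997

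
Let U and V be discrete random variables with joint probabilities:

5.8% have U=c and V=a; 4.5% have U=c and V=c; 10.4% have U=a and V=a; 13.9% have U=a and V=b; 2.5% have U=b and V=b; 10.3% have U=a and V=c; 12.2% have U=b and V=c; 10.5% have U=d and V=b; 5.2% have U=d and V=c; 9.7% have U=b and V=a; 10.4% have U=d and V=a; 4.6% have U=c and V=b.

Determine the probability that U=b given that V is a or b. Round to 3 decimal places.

0.180

P(V=a) = 0.104 + 0.097 + 0.058 + 0.104 = 0.363.
P(V=b) = 0.139 + 0.025 + 0.046 + 0.105 = 0.315.
P(V ∈ {a, b}) = 0.363 + 0.315 = 0.678; P(U=b, V ∈ {a, b}) = 0.097 + 0.025 = 0.122.
P(U=b | V ∈ {a, b}) = 0.122/0.678 = 0.180.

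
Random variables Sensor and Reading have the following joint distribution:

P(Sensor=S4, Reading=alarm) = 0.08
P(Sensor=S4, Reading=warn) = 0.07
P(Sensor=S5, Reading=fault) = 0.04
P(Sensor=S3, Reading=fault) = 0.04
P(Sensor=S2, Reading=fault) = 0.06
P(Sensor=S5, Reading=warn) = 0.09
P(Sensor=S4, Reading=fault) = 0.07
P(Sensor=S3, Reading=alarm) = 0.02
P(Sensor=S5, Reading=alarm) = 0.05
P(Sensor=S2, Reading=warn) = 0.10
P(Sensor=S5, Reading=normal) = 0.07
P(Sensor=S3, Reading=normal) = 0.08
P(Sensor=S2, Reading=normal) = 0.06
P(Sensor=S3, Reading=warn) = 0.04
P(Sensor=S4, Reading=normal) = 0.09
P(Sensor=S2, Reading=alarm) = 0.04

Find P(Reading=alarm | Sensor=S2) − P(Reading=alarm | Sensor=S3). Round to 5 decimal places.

0.04274

P(Sensor=S2) = 0.06 + 0.10 + 0.04 + 0.06 = 0.26; P(Reading=alarm | Sensor=S2) = 0.04/0.26 = 0.153846.
P(Sensor=S3) = 0.08 + 0.04 + 0.02 + 0.04 = 0.18; P(Reading=alarm | Sensor=S3) = 0.02/0.18 = 0.111111.
Difference = 0.04274.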